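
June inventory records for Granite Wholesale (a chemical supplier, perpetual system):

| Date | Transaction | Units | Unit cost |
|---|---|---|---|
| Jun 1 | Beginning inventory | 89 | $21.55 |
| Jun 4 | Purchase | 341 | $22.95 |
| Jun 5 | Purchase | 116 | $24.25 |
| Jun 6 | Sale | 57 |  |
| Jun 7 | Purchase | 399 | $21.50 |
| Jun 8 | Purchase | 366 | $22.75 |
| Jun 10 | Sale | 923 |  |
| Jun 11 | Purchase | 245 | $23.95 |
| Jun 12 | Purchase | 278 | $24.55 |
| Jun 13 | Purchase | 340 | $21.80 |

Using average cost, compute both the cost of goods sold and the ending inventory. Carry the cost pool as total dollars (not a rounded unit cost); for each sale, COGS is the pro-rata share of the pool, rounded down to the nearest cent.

COGS = $22,031.28; ending inventory = $27,535.27

After Jun 1: 89 on hand, pool $1,917.95 (≈ $21.5500 each)
After Jun 4: 430 on hand, pool $9,743.90 (≈ $22.6602 each)
After Jun 5: 546 on hand, pool $12,556.90 (≈ $22.9980 each)
Jun 6, sell 57: 57/546 × $12,556.90 → $1,310.88
After Jun 7: 888 on hand, pool $19,824.52 (≈ $22.3249 each)
After Jun 8: 1254 on hand, pool $28,151.02 (≈ $22.4490 each)
Jun 10, sell 923: 923/1254 × $28,151.02 → $20,720.40
After Jun 11: 576 on hand, pool $13,298.37 (≈ $23.0874 each)
After Jun 12: 854 on hand, pool $20,123.27 (≈ $23.5635 each)
After Jun 13: 1194 on hand, pool $27,535.27 (≈ $23.0614 each)
Total COGS = $1,310.88 + $20,720.40 = $22,031.28
Ending inventory (cost pool remaining) = $27,535.27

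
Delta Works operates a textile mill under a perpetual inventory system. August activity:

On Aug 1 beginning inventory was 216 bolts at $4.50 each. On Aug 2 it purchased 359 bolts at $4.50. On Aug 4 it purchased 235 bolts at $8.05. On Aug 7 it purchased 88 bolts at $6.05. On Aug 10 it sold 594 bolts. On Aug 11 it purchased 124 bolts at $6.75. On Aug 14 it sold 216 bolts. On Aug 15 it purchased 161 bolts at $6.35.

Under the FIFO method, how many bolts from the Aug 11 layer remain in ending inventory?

Aug 10, 594 sold [FIFO — oldest first]: 216 @ $4.50 + 359 @ $4.50 + 19 @ $8.05 = $2,740.45
Aug 14, 216 sold [FIFO — oldest first]: 216 @ $8.05 = $1,738.80
Total COGS = $2,740.45 + $1,738.80 = $4,479.25
Ending inventory: 88 @ $6.05 + 124 @ $6.75 + 161 @ $6.35 = $2,391.75

124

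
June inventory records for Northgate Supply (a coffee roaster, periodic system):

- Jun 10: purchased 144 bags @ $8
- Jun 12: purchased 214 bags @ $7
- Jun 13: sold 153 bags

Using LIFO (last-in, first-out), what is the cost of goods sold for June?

COGS = $1,071

Jun 13, 153 sold [LIFO — newest first]: 153 @ $7 = $1,071
Ending inventory: 144 @ $8 + 61 @ $7 = $1,579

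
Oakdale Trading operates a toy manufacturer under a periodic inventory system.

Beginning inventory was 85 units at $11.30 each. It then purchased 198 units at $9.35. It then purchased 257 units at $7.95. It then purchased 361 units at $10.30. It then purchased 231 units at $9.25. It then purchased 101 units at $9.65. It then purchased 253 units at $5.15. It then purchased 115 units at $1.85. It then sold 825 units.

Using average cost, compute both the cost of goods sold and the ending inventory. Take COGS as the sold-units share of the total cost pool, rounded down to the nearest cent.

COGS = $6,802.17; ending inventory = $6,398.18

Sale 1, sell 825: 825/1601 × $13,200.35 → $6,802.17
Ending inventory (cost pool remaining) = $6,398.18
Check: goods available $13,200.35 = COGS $6,802.17 + ending $6,398.18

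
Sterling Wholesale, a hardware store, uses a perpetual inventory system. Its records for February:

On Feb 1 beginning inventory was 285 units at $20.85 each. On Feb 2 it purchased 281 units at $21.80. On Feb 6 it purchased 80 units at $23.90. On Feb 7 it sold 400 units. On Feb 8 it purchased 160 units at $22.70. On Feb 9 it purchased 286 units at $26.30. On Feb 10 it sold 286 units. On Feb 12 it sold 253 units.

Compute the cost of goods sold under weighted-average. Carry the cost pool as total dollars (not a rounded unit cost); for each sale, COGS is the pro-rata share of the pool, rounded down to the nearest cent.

After Feb 1: 285 on hand, pool $5,942.25 (≈ $20.8500 each)
After Feb 2: 566 on hand, pool $12,068.05 (≈ $21.3216 each)
After Feb 6: 646 on hand, pool $13,980.05 (≈ $21.6409 each)
Feb 7, sell 400: 400/646 × $13,980.05 → $8,656.37
After Feb 8: 406 on hand, pool $8,955.68 (≈ $22.0583 each)
After Feb 9: 692 on hand, pool $16,477.48 (≈ $23.8114 each)
Feb 10, sell 286: 286/692 × $16,477.48 → $6,810.05
Feb 12, sell 253: 253/406 × $9,667.43 → $6,024.28
Total COGS = $8,656.37 + $6,810.05 + $6,024.28 = $21,490.70
Ending inventory (cost pool remaining) = $3,643.15
Check: goods available $25,133.85 = COGS $21,490.70 + ending $3,643.15

COGS = $21,490.70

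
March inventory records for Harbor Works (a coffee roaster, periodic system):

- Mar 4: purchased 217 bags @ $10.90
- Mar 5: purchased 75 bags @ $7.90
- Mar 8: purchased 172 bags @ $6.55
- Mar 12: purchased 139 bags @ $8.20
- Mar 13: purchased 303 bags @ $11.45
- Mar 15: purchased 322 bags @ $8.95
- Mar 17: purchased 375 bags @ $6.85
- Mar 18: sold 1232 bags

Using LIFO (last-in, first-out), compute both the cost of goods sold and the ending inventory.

COGS = $10,668.95; ending inventory = $3,475.25

Mar 18, 1232 sold [LIFO — newest first]: 375 @ $6.85 + 322 @ $8.95 + 303 @ $11.45 + 139 @ $8.20 + 93 @ $6.55 = $10,668.95
Ending inventory: 217 @ $10.90 + 75 @ $7.90 + 79 @ $6.55 = $3,475.25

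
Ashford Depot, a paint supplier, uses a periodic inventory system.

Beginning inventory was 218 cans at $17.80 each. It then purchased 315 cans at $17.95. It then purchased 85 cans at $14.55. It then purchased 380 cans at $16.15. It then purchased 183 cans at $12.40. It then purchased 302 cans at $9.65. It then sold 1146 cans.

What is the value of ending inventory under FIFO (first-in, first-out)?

Ending inventory = $3,348.30

Sale 1 (1146) [FIFO — oldest first]: 218 @ $17.80 + 315 @ $17.95 + 85 @ $14.55 + 380 @ $16.15 + 148 @ $12.40 = $18,743.60
Ending inventory: 35 @ $12.40 + 302 @ $9.65 = $3,348.30
Check: goods available $22,091.90 = COGS $18,743.60 + ending $3,348.30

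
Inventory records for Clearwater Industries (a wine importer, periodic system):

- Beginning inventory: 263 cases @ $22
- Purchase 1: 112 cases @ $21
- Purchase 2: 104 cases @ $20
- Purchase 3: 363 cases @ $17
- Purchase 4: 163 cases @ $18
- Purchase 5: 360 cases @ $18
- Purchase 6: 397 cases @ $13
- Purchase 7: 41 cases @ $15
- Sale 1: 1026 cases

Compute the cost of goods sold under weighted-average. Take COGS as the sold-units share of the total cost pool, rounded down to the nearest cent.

Sale 1, sell 1026: 1026/1803 × $31,579.00 → $17,970.07
Ending inventory (cost pool remaining) = $13,608.93

COGS = $17,970.07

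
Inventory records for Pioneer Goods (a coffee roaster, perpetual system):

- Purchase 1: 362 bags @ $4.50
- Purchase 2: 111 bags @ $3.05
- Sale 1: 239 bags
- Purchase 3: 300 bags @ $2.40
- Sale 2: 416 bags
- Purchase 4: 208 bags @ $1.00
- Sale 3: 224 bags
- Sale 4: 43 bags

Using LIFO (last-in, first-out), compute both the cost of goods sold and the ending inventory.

Sale 1 (239) [LIFO — newest first]: 111 @ $3.05 + 128 @ $4.50 = $914.55
Sale 2 (416) [LIFO — newest first]: 300 @ $2.40 + 116 @ $4.50 = $1,242.00
Sale 3 (224) [LIFO — newest first]: 208 @ $1.00 + 16 @ $4.50 = $280.00
Sale 4 (43) [LIFO — newest first]: 43 @ $4.50 = $193.50
Total COGS = $914.55 + $1,242.00 + $280.00 + $193.50 = $2,630.05
Ending inventory: 59 @ $4.50 = $265.50
Check: goods available $2,895.55 = COGS $2,630.05 + ending $265.50

COGS = $2,630.05; ending inventory = $265.50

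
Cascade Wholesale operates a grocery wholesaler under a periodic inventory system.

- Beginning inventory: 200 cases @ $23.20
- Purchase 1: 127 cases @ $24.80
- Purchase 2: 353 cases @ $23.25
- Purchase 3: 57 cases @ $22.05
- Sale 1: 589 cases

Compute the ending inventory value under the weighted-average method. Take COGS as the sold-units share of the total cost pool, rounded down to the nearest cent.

Ending inventory = $3,464.79

Sale 1, sell 589: 589/737 × $17,253.70 → $13,788.91
Ending inventory (cost pool remaining) = $3,464.79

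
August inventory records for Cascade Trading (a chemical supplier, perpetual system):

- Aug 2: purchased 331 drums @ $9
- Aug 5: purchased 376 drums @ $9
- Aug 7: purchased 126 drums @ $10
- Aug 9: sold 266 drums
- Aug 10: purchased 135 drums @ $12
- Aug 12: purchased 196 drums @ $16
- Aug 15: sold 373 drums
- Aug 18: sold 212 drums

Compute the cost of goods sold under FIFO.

COGS = $7,839

Aug 9, 266 sold [FIFO — oldest first]: 266 @ $9 = $2,394
Aug 15, 373 sold [FIFO — oldest first]: 65 @ $9 + 308 @ $9 = $3,357
Aug 18, 212 sold [FIFO — oldest first]: 68 @ $9 + 126 @ $10 + 18 @ $12 = $2,088
Total COGS = $2,394 + $3,357 + $2,088 = $7,839
Ending inventory: 117 @ $12 + 196 @ $16 = $4,540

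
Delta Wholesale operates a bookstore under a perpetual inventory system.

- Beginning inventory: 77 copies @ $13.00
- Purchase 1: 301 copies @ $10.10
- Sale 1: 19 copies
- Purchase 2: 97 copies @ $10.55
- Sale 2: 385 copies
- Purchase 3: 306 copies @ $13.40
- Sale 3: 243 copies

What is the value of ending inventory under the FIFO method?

Ending inventory = $1,795.60

Sale 1 (19) [FIFO — oldest first]: 19 @ $13.00 = $247.00
Sale 2 (385) [FIFO — oldest first]: 58 @ $13.00 + 301 @ $10.10 + 26 @ $10.55 = $4,068.40
Sale 3 (243) [FIFO — oldest first]: 71 @ $10.55 + 172 @ $13.40 = $3,053.85
Total COGS = $247.00 + $4,068.40 + $3,053.85 = $7,369.25
Ending inventory: 134 @ $13.40 = $1,795.60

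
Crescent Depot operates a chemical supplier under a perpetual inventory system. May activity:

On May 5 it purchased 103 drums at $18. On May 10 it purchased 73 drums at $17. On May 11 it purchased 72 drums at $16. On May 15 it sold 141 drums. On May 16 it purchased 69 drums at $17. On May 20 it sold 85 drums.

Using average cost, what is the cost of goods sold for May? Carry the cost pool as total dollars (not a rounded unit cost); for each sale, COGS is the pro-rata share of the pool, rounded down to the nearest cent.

COGS = $3,866.08

After May 5: 103 on hand, pool $1,854.00 (≈ $18.0000 each)
After May 10: 176 on hand, pool $3,095.00 (≈ $17.5852 each)
After May 11: 248 on hand, pool $4,247.00 (≈ $17.1250 each)
May 15, sell 141: 141/248 × $4,247.00 → $2,414.62
After May 16: 176 on hand, pool $3,005.38 (≈ $17.0760 each)
May 20, sell 85: 85/176 × $3,005.38 → $1,451.46
Total COGS = $2,414.62 + $1,451.46 = $3,866.08
Ending inventory (cost pool remaining) = $1,553.92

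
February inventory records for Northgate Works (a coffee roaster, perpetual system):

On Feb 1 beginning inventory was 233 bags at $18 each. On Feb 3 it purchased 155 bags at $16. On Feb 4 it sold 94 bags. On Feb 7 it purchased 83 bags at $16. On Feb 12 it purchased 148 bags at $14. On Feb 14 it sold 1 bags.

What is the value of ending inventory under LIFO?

Ending inventory = $8,556

Feb 4, 94 sold [LIFO — newest first]: 94 @ $16 = $1,504
Feb 14, 1 sold [LIFO — newest first]: 1 @ $14 = $14
Total COGS = $1,504 + $14 = $1,518
Ending inventory: 233 @ $18 + 61 @ $16 + 83 @ $16 + 147 @ $14 = $8,556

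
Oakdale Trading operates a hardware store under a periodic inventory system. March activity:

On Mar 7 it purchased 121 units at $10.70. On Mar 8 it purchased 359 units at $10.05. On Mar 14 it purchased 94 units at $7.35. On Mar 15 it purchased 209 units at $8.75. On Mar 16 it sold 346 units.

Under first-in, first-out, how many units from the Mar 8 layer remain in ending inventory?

Mar 16, 346 sold [FIFO — oldest first]: 121 @ $10.70 + 225 @ $10.05 = $3,555.95
Ending inventory: 134 @ $10.05 + 94 @ $7.35 + 209 @ $8.75 = $3,866.35

134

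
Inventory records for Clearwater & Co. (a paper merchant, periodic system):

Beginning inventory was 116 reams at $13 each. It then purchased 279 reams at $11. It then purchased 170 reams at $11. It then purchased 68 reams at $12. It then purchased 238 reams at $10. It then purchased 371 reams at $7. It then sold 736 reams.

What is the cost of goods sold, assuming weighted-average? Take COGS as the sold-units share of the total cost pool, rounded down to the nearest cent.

Sale 1, sell 736: 736/1242 × $12,240.00 → $7,253.33
Ending inventory (cost pool remaining) = $4,986.67
Check: goods available $12,240.00 = COGS $7,253.33 + ending $4,986.67

COGS = $7,253.33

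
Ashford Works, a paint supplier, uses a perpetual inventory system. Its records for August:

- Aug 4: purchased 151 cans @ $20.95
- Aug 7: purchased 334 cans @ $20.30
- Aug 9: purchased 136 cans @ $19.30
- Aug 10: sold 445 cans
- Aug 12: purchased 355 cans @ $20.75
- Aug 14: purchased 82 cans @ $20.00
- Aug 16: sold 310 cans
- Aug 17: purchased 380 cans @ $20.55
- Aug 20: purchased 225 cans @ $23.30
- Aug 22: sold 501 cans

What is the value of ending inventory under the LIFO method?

Ending inventory = $8,443.40

Aug 10, 445 sold [LIFO — newest first]: 136 @ $19.30 + 309 @ $20.30 = $8,897.50
Aug 16, 310 sold [LIFO — newest first]: 82 @ $20.00 + 228 @ $20.75 = $6,371.00
Aug 22, 501 sold [LIFO — newest first]: 225 @ $23.30 + 276 @ $20.55 = $10,914.30
Total COGS = $8,897.50 + $6,371.00 + $10,914.30 = $26,182.80
Ending inventory: 151 @ $20.95 + 25 @ $20.30 + 127 @ $20.75 + 104 @ $20.55 = $8,443.40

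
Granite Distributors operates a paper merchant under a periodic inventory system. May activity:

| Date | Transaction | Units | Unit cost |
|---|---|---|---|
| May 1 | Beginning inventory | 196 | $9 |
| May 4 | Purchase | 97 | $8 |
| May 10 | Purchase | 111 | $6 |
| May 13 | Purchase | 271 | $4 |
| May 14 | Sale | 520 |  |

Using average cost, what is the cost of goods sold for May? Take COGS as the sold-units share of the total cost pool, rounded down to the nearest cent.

COGS = $3,304.88

May 14, sell 520: 520/675 × $4,290.00 → $3,304.88
Ending inventory (cost pool remaining) = $985.12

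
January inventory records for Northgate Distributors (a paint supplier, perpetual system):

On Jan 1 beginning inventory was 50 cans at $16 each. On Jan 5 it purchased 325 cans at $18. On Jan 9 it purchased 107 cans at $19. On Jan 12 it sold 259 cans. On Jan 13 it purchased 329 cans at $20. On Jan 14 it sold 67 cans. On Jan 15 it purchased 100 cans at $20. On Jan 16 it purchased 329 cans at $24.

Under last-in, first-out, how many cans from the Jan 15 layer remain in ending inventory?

100

Jan 12, 259 sold [LIFO — newest first]: 107 @ $19 + 152 @ $18 = $4,769
Jan 14, 67 sold [LIFO — newest first]: 67 @ $20 = $1,340
Total COGS = $4,769 + $1,340 = $6,109
Ending inventory: 50 @ $16 + 173 @ $18 + 262 @ $20 + 100 @ $20 + 329 @ $24 = $19,050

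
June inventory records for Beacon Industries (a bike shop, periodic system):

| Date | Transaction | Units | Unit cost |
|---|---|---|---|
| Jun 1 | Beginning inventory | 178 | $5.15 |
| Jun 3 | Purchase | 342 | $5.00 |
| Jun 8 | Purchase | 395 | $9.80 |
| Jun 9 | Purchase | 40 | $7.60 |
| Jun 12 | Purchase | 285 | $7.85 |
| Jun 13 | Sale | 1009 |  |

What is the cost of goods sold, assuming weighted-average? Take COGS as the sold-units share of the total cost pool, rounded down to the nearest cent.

COGS = $7,355.08

Jun 13, sell 1009: 1009/1240 × $9,038.95 → $7,355.08
Ending inventory (cost pool remaining) = $1,683.87
Check: goods available $9,038.95 = COGS $7,355.08 + ending $1,683.87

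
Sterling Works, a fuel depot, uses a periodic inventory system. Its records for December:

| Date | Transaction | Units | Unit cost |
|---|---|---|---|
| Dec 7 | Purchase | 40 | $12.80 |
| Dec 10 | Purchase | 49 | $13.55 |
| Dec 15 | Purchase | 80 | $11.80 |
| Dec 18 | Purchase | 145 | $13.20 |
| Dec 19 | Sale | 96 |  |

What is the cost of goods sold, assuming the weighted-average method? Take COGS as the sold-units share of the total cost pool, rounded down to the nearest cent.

COGS = $1,233.30

Dec 19, sell 96: 96/314 × $4,033.95 → $1,233.30
Ending inventory (cost pool remaining) = $2,800.65
Check: goods available $4,033.95 = COGS $1,233.30 + ending $2,800.65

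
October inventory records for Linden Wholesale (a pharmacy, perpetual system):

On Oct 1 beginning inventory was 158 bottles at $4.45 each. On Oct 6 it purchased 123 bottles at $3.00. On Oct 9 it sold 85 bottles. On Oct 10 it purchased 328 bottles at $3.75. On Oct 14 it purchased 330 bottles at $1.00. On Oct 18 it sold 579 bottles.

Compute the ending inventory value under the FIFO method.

Oct 9, 85 sold [FIFO — oldest first]: 85 @ $4.45 = $378.25
Oct 18, 579 sold [FIFO — oldest first]: 73 @ $4.45 + 123 @ $3.00 + 328 @ $3.75 + 55 @ $1.00 = $1,978.85
Total COGS = $378.25 + $1,978.85 = $2,357.10
Ending inventory: 275 @ $1.00 = $275.00
Check: goods available $2,632.10 = COGS $2,357.10 + ending $275.00

Ending inventory = $275.00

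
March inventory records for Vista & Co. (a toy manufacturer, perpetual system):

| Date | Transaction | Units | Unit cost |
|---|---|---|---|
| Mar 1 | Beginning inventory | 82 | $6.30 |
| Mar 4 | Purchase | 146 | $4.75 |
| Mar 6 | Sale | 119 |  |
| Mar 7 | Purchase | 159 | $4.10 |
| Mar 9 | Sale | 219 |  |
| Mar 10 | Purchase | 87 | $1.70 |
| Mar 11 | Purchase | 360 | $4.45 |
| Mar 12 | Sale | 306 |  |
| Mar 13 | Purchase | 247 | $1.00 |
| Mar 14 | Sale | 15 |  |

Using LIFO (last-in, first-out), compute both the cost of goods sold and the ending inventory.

Mar 6, 119 sold [LIFO — newest first]: 119 @ $4.75 = $565.25
Mar 9, 219 sold [LIFO — newest first]: 159 @ $4.10 + 27 @ $4.75 + 33 @ $6.30 = $988.05
Mar 12, 306 sold [LIFO — newest first]: 306 @ $4.45 = $1,361.70
Mar 14, 15 sold [LIFO — newest first]: 15 @ $1.00 = $15.00
Total COGS = $565.25 + $988.05 + $1,361.70 + $15.00 = $2,930.00
Ending inventory: 49 @ $6.30 + 87 @ $1.70 + 54 @ $4.45 + 232 @ $1.00 = $928.90

COGS = $2,930.00; ending inventory = $928.90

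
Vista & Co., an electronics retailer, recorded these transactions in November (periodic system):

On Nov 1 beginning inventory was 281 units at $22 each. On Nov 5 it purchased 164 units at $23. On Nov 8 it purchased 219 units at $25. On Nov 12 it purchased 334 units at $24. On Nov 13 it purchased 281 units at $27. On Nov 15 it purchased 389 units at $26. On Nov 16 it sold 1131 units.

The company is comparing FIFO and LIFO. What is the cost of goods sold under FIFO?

COGS = $27,036

FIFO COGS: 281 @ $22 + 164 @ $23 + 219 @ $25 + 334 @ $24 + 133 @ $27 = $27,036
LIFO COGS: 389 @ $26 + 281 @ $27 + 334 @ $24 + 127 @ $25 = $28,892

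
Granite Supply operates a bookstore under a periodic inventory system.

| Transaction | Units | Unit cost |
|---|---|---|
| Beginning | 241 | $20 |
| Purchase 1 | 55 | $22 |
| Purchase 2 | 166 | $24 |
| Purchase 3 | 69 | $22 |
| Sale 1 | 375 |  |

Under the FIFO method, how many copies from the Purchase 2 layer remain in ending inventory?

Sale 1 (375) [FIFO — oldest first]: 241 @ $20 + 55 @ $22 + 79 @ $24 = $7,926
Ending inventory: 87 @ $24 + 69 @ $22 = $3,606

87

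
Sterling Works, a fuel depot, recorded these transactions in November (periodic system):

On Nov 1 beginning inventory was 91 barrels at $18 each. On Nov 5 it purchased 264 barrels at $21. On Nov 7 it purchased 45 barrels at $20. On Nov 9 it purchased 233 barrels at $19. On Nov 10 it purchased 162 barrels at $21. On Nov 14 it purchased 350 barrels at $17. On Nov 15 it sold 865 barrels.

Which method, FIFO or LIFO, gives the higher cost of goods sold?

FIFO

FIFO COGS: 91 @ $18 + 264 @ $21 + 45 @ $20 + 233 @ $19 + 162 @ $21 + 70 @ $17 = $17,101
LIFO COGS: 350 @ $17 + 162 @ $21 + 233 @ $19 + 45 @ $20 + 75 @ $21 = $16,254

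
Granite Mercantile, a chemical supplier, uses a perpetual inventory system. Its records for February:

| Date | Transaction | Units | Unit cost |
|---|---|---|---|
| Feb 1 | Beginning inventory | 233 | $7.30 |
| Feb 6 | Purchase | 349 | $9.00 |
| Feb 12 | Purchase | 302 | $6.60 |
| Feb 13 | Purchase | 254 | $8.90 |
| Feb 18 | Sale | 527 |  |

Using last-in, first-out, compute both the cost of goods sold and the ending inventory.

COGS = $4,062.40; ending inventory = $5,033.30

Feb 18, 527 sold [LIFO — newest first]: 254 @ $8.90 + 273 @ $6.60 = $4,062.40
Ending inventory: 233 @ $7.30 + 349 @ $9.00 + 29 @ $6.60 = $5,033.30
Check: goods available $9,095.70 = COGS $4,062.40 + ending $5,033.30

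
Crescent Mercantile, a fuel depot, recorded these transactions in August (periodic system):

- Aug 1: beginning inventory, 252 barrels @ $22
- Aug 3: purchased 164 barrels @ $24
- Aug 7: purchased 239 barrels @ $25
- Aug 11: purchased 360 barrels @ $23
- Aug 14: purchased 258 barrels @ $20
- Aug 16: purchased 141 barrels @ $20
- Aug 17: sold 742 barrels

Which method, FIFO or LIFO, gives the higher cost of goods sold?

FIFO

FIFO COGS: 252 @ $22 + 164 @ $24 + 239 @ $25 + 87 @ $23 = $17,456
LIFO COGS: 141 @ $20 + 258 @ $20 + 343 @ $23 = $15,869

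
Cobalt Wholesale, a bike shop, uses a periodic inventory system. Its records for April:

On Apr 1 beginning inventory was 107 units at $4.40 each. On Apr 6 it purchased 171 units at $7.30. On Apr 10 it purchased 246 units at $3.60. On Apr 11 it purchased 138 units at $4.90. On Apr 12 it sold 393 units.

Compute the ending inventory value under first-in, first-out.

Ending inventory = $1,147.80

Apr 12, 393 sold [FIFO — oldest first]: 107 @ $4.40 + 171 @ $7.30 + 115 @ $3.60 = $2,133.10
Ending inventory: 131 @ $3.60 + 138 @ $4.90 = $1,147.80
Check: goods available $3,280.90 = COGS $2,133.10 + ending $1,147.80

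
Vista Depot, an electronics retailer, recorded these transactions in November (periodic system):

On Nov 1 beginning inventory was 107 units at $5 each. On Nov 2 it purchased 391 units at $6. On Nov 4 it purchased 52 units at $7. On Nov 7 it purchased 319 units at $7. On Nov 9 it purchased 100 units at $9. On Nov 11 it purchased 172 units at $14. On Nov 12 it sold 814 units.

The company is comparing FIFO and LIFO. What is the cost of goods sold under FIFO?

FIFO COGS: 107 @ $5 + 391 @ $6 + 52 @ $7 + 264 @ $7 = $5,093
LIFO COGS: 172 @ $14 + 100 @ $9 + 319 @ $7 + 52 @ $7 + 171 @ $6 = $6,931

COGS = $5,093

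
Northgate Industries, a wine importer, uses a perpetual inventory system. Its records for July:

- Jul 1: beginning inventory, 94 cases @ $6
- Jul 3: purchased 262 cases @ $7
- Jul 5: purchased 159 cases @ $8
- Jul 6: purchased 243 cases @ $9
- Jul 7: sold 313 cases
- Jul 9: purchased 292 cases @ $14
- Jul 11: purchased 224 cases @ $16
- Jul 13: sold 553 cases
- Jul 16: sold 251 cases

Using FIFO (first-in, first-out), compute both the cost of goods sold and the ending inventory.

Jul 7, 313 sold [FIFO — oldest first]: 94 @ $6 + 219 @ $7 = $2,097
Jul 13, 553 sold [FIFO — oldest first]: 43 @ $7 + 159 @ $8 + 243 @ $9 + 108 @ $14 = $5,272
Jul 16, 251 sold [FIFO — oldest first]: 184 @ $14 + 67 @ $16 = $3,648
Total COGS = $2,097 + $5,272 + $3,648 = $11,017
Ending inventory: 157 @ $16 = $2,512

COGS = $11,017; ending inventory = $2,512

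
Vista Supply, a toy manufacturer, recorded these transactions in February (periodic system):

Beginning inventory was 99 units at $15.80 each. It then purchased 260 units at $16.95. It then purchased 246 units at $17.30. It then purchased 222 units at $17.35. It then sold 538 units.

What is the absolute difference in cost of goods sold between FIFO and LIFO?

$226.10

FIFO COGS: 99 @ $15.80 + 260 @ $16.95 + 179 @ $17.30 = $9,067.90
LIFO COGS: 222 @ $17.35 + 246 @ $17.30 + 70 @ $16.95 = $9,294.00
Difference = |$9,067.90 − $9,294.00| = $226.10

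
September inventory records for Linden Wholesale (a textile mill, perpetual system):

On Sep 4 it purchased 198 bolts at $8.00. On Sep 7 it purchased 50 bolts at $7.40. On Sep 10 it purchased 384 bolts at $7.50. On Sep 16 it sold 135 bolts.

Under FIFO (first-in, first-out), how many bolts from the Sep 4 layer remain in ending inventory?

Sep 16, 135 sold [FIFO — oldest first]: 135 @ $8.00 = $1,080.00
Ending inventory: 63 @ $8.00 + 50 @ $7.40 + 384 @ $7.50 = $3,754.00

63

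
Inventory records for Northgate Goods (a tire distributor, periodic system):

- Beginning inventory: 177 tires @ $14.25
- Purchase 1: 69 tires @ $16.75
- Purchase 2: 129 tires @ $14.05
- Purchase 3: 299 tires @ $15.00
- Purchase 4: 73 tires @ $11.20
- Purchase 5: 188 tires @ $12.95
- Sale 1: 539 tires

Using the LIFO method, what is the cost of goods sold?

COGS = $7,422.20

Sale 1 (539) [LIFO — newest first]: 188 @ $12.95 + 73 @ $11.20 + 278 @ $15.00 = $7,422.20
Ending inventory: 177 @ $14.25 + 69 @ $16.75 + 129 @ $14.05 + 21 @ $15.00 = $5,805.45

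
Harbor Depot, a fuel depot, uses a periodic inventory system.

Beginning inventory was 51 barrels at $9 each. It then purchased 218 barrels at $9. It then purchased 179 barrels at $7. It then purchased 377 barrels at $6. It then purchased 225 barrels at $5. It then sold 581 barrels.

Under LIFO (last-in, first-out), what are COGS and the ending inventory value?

COGS = $3,261; ending inventory = $3,800

Sale 1 (581) [LIFO — newest first]: 225 @ $5 + 356 @ $6 = $3,261
Ending inventory: 51 @ $9 + 218 @ $9 + 179 @ $7 + 21 @ $6 = $3,800
Check: goods available $7,061 = COGS $3,261 + ending $3,800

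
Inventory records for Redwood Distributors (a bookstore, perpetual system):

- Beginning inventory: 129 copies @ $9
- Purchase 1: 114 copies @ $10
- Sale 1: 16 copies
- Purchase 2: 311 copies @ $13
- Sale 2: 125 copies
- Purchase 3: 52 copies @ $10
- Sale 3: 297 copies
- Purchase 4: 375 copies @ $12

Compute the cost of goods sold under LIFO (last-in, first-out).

COGS = $5,313

Sale 1 (16) [LIFO — newest first]: 16 @ $10 = $160
Sale 2 (125) [LIFO — newest first]: 125 @ $13 = $1,625
Sale 3 (297) [LIFO — newest first]: 52 @ $10 + 186 @ $13 + 59 @ $10 = $3,528
Total COGS = $160 + $1,625 + $3,528 = $5,313
Ending inventory: 129 @ $9 + 39 @ $10 + 375 @ $12 = $6,051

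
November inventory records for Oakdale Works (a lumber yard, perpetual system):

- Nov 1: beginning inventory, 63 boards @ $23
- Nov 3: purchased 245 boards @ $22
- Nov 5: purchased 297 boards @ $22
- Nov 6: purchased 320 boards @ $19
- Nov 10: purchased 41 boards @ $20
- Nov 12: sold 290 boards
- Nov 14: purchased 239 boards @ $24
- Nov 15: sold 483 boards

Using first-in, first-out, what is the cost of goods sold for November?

Nov 12, 290 sold [FIFO — oldest first]: 63 @ $23 + 227 @ $22 = $6,443
Nov 15, 483 sold [FIFO — oldest first]: 18 @ $22 + 297 @ $22 + 168 @ $19 = $10,122
Total COGS = $6,443 + $10,122 = $16,565
Ending inventory: 152 @ $19 + 41 @ $20 + 239 @ $24 = $9,444
Check: goods available $26,009 = COGS $16,565 + ending $9,444

COGS = $16,565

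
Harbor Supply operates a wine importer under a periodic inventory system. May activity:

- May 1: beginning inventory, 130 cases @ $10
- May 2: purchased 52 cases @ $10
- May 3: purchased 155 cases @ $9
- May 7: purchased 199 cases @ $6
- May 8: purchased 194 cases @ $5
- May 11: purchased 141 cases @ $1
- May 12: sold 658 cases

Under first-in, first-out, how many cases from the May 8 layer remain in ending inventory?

72

May 12, 658 sold [FIFO — oldest first]: 130 @ $10 + 52 @ $10 + 155 @ $9 + 199 @ $6 + 122 @ $5 = $5,019
Ending inventory: 72 @ $5 + 141 @ $1 = $501
Check: goods available $5,520 = COGS $5,019 + ending $501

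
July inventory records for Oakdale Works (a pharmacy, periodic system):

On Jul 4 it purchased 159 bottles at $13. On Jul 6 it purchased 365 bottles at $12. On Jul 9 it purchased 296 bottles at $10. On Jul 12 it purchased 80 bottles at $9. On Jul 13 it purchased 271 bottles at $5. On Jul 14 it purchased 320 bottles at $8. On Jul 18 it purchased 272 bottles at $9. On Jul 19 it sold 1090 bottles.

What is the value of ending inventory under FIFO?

Ending inventory = $5,413

Jul 19, 1090 sold [FIFO — oldest first]: 159 @ $13 + 365 @ $12 + 296 @ $10 + 80 @ $9 + 190 @ $5 = $11,077
Ending inventory: 81 @ $5 + 320 @ $8 + 272 @ $9 = $5,413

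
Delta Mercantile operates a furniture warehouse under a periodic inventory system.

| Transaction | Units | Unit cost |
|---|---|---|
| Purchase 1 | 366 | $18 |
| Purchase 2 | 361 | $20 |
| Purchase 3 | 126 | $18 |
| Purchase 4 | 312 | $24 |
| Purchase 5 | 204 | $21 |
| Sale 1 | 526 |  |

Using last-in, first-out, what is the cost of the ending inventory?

Sale 1 (526) [LIFO — newest first]: 204 @ $21 + 312 @ $24 + 10 @ $18 = $11,952
Ending inventory: 366 @ $18 + 361 @ $20 + 116 @ $18 = $15,896
Check: goods available $27,848 = COGS $11,952 + ending $15,896

Ending inventory = $15,896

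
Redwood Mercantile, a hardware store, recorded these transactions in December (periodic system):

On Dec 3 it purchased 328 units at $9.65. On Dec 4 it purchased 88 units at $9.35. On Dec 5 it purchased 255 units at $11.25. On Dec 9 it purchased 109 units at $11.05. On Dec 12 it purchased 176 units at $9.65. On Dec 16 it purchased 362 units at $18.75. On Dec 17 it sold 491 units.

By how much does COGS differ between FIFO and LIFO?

$3,200.60

FIFO COGS: 328 @ $9.65 + 88 @ $9.35 + 75 @ $11.25 = $4,831.75
LIFO COGS: 362 @ $18.75 + 129 @ $9.65 = $8,032.35
Difference = |$4,831.75 − $8,032.35| = $3,200.60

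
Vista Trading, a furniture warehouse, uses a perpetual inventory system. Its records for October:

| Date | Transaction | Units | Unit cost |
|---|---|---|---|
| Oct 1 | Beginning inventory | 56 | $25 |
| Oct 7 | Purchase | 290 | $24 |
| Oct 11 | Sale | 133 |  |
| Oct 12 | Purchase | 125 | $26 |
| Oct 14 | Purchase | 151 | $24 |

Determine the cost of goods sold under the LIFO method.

COGS = $3,192

Oct 11, 133 sold [LIFO — newest first]: 133 @ $24 = $3,192
Ending inventory: 56 @ $25 + 157 @ $24 + 125 @ $26 + 151 @ $24 = $12,042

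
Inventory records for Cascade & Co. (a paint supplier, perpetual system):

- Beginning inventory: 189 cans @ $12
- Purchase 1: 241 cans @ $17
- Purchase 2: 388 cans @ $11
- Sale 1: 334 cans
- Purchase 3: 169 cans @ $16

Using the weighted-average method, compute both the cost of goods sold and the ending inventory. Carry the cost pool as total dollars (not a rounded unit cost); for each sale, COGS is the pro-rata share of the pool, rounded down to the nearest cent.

COGS = $4,341.59; ending inventory = $8,995.41

After Beginning: 189 on hand, pool $2,268.00 (≈ $12.0000 each)
After Purchase 1: 430 on hand, pool $6,365.00 (≈ $14.8023 each)
After Purchase 2: 818 on hand, pool $10,633.00 (≈ $12.9988 each)
Sale 1, sell 334: 334/818 × $10,633.00 → $4,341.59
After Purchase 3: 653 on hand, pool $8,995.41 (≈ $13.7755 each)
Ending inventory (cost pool remaining) = $8,995.41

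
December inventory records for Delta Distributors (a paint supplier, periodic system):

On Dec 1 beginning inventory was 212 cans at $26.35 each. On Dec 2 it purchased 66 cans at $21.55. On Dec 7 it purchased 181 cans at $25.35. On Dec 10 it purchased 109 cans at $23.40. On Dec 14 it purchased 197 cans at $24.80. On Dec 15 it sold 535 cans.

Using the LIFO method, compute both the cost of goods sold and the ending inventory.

Dec 15, 535 sold [LIFO — newest first]: 197 @ $24.80 + 109 @ $23.40 + 181 @ $25.35 + 48 @ $21.55 = $13,058.95
Ending inventory: 212 @ $26.35 + 18 @ $21.55 = $5,974.10
Check: goods available $19,033.05 = COGS $13,058.95 + ending $5,974.10

COGS = $13,058.95; ending inventory = $5,974.10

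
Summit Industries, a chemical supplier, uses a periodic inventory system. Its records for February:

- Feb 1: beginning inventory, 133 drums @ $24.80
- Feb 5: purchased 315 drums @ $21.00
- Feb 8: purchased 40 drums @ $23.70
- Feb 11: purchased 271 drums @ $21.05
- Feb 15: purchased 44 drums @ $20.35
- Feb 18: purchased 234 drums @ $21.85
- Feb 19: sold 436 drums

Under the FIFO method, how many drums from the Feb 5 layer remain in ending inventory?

12

Feb 19, 436 sold [FIFO — oldest first]: 133 @ $24.80 + 303 @ $21.00 = $9,661.40
Ending inventory: 12 @ $21.00 + 40 @ $23.70 + 271 @ $21.05 + 44 @ $20.35 + 234 @ $21.85 = $12,912.85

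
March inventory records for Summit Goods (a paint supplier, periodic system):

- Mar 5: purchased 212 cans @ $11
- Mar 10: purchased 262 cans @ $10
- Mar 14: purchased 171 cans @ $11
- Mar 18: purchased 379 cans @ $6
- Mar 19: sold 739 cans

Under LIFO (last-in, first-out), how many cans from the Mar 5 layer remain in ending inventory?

Mar 19, 739 sold [LIFO — newest first]: 379 @ $6 + 171 @ $11 + 189 @ $10 = $6,045
Ending inventory: 212 @ $11 + 73 @ $10 = $3,062
Check: goods available $9,107 = COGS $6,045 + ending $3,062

212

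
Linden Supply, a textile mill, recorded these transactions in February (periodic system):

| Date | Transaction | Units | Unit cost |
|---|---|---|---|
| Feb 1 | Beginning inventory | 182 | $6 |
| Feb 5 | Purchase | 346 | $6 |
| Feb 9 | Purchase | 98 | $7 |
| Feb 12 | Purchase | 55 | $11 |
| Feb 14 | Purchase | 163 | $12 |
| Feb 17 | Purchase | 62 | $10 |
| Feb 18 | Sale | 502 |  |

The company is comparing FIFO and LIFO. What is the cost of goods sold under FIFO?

COGS = $3,012

FIFO COGS: 182 @ $6 + 320 @ $6 = $3,012
LIFO COGS: 62 @ $10 + 163 @ $12 + 55 @ $11 + 98 @ $7 + 124 @ $6 = $4,611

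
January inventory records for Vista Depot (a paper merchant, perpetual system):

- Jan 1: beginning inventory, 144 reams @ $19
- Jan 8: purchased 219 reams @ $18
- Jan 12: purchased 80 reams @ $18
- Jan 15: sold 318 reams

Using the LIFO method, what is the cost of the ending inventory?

Ending inventory = $2,375

Jan 15, 318 sold [LIFO — newest first]: 80 @ $18 + 219 @ $18 + 19 @ $19 = $5,743
Ending inventory: 125 @ $19 = $2,375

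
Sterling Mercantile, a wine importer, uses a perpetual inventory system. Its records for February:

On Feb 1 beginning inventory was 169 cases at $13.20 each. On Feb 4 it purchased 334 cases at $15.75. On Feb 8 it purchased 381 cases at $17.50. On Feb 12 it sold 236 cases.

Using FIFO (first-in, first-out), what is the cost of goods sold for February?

COGS = $3,286.05

Feb 12, 236 sold [FIFO — oldest first]: 169 @ $13.20 + 67 @ $15.75 = $3,286.05
Ending inventory: 267 @ $15.75 + 381 @ $17.50 = $10,872.75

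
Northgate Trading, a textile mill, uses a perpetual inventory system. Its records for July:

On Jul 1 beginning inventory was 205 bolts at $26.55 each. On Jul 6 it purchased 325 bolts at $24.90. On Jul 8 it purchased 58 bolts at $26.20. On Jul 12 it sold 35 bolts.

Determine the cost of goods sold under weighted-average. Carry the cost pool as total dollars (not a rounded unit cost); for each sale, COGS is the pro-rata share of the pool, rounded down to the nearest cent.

After Jul 1: 205 on hand, pool $5,442.75 (≈ $26.5500 each)
After Jul 6: 530 on hand, pool $13,535.25 (≈ $25.5382 each)
After Jul 8: 588 on hand, pool $15,054.85 (≈ $25.6035 each)
Jul 12, sell 35: 35/588 × $15,054.85 → $896.12
Ending inventory (cost pool remaining) = $14,158.73
Check: goods available $15,054.85 = COGS $896.12 + ending $14,158.73

COGS = $896.12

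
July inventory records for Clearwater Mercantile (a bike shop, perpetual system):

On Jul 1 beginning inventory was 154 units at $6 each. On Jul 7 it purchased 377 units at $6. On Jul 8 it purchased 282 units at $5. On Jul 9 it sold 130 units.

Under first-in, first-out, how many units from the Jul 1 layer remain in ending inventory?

24

Jul 9, 130 sold [FIFO — oldest first]: 130 @ $6 = $780
Ending inventory: 24 @ $6 + 377 @ $6 + 282 @ $5 = $3,816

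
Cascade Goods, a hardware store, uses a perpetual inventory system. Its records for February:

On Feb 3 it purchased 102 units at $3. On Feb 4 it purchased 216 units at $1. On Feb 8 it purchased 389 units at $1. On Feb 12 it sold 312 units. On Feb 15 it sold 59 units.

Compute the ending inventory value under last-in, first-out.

Feb 12, 312 sold [LIFO — newest first]: 312 @ $1 = $312
Feb 15, 59 sold [LIFO — newest first]: 59 @ $1 = $59
Total COGS = $312 + $59 = $371
Ending inventory: 102 @ $3 + 216 @ $1 + 18 @ $1 = $540
Check: goods available $911 = COGS $371 + ending $540

Ending inventory = $540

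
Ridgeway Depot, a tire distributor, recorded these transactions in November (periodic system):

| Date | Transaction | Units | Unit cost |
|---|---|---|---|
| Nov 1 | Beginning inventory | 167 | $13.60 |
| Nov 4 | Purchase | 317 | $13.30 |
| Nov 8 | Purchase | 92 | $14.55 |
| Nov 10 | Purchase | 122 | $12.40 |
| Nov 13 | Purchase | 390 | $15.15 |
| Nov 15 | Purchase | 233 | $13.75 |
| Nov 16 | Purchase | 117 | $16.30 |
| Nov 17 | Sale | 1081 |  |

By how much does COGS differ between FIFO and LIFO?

FIFO COGS: 167 @ $13.60 + 317 @ $13.30 + 92 @ $14.55 + 122 @ $12.40 + 383 @ $15.15 = $15,141.15
LIFO COGS: 117 @ $16.30 + 233 @ $13.75 + 390 @ $15.15 + 122 @ $12.40 + 92 @ $14.55 + 127 @ $13.30 = $15,559.85
Difference = |$15,141.15 − $15,559.85| = $418.70

$418.70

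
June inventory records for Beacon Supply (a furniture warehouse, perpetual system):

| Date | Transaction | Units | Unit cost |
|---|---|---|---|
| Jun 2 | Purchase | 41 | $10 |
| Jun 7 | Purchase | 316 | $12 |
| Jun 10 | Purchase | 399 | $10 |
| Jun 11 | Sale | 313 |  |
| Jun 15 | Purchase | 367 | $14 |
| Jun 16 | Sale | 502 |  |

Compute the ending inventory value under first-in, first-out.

Jun 11, 313 sold [FIFO — oldest first]: 41 @ $10 + 272 @ $12 = $3,674
Jun 16, 502 sold [FIFO — oldest first]: 44 @ $12 + 399 @ $10 + 59 @ $14 = $5,344
Total COGS = $3,674 + $5,344 = $9,018
Ending inventory: 308 @ $14 = $4,312
Check: goods available $13,330 = COGS $9,018 + ending $4,312

Ending inventory = $4,312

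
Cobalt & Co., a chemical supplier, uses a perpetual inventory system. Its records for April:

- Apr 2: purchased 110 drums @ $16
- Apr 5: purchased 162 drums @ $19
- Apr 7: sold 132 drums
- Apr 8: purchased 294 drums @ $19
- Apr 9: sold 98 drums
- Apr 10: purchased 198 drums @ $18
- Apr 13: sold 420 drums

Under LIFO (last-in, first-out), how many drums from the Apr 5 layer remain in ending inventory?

Apr 7, 132 sold [LIFO — newest first]: 132 @ $19 = $2,508
Apr 9, 98 sold [LIFO — newest first]: 98 @ $19 = $1,862
Apr 13, 420 sold [LIFO — newest first]: 198 @ $18 + 196 @ $19 + 26 @ $19 = $7,782
Total COGS = $2,508 + $1,862 + $7,782 = $12,152
Ending inventory: 110 @ $16 + 4 @ $19 = $1,836

4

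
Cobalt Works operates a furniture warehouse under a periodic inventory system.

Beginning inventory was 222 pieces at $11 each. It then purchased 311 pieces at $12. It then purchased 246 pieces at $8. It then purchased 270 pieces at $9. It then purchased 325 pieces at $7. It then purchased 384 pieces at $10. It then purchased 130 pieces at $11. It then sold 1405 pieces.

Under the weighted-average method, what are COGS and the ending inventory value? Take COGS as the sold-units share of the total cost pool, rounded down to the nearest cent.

Sale 1, sell 1405: 1405/1888 × $18,117.00 → $13,482.19
Ending inventory (cost pool remaining) = $4,634.81

COGS = $13,482.19; ending inventory = $4,634.81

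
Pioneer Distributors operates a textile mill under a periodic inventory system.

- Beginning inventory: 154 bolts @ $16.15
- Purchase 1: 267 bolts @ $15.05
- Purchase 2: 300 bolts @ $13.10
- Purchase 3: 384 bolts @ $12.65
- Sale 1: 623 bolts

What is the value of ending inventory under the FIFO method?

Ending inventory = $6,141.40

Sale 1 (623) [FIFO — oldest first]: 154 @ $16.15 + 267 @ $15.05 + 202 @ $13.10 = $9,151.65
Ending inventory: 98 @ $13.10 + 384 @ $12.65 = $6,141.40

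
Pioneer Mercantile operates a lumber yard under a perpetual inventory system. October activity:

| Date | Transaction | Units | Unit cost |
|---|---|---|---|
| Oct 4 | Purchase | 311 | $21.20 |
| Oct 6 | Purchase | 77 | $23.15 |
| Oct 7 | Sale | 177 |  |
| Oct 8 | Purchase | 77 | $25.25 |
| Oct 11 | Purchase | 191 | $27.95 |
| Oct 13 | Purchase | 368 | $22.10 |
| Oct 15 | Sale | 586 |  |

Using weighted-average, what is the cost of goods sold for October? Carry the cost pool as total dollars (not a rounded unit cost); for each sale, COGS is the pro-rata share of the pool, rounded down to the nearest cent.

After Oct 4: 311 on hand, pool $6,593.20 (≈ $21.2000 each)
After Oct 6: 388 on hand, pool $8,375.75 (≈ $21.5870 each)
Oct 7, sell 177: 177/388 × $8,375.75 → $3,820.89
After Oct 8: 288 on hand, pool $6,499.11 (≈ $22.5664 each)
After Oct 11: 479 on hand, pool $11,837.56 (≈ $24.7131 each)
After Oct 13: 847 on hand, pool $19,970.36 (≈ $23.5778 each)
Oct 15, sell 586: 586/847 × $19,970.36 → $13,816.56
Total COGS = $3,820.89 + $13,816.56 = $17,637.45
Ending inventory (cost pool remaining) = $6,153.80
Check: goods available $23,791.25 = COGS $17,637.45 + ending $6,153.80

COGS = $17,637.45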